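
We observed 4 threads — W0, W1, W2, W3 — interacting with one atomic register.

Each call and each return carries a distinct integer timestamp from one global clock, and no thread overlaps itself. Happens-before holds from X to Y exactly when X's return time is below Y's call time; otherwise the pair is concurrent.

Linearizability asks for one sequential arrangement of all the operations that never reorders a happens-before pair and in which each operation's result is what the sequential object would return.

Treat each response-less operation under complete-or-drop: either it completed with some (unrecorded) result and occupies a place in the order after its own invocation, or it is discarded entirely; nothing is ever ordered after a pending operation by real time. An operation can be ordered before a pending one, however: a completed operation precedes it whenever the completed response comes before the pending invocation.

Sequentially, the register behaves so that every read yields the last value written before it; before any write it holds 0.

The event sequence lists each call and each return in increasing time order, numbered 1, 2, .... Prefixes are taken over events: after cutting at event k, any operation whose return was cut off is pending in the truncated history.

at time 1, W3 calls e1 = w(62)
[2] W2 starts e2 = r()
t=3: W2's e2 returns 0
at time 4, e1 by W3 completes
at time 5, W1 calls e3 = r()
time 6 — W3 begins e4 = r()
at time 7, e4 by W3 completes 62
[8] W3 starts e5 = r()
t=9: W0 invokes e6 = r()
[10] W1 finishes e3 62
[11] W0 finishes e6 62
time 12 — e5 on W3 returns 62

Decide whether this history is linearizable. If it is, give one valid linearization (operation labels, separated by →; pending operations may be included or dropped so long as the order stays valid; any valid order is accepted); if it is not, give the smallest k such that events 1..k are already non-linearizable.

linearizable — witness: e2 → e1 → e3 → e4 → e5 → e6

step 1: e2 r() → 0 — value 0
step 2: e1 w(62) — value 62
step 3: e3 r() → 62 — value 62
step 4: e4 r() → 62 — value 62
step 5: e5 r() → 62 — value 62
step 6: e6 r() → 62 — value 62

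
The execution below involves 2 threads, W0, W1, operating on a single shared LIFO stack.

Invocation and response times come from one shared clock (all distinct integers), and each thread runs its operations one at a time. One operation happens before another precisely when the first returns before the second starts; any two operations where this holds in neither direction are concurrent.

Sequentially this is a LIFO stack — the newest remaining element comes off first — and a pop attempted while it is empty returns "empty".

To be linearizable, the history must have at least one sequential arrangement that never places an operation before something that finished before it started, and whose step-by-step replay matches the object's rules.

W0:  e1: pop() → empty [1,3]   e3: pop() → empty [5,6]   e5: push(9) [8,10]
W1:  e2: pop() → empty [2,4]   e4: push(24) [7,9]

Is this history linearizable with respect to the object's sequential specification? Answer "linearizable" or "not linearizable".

linearizable

witness order: e1, e2, e3, e4, e5
after step 1 (e1 pop() → empty): stack <>
after step 2 (e2 pop() → empty): stack <>
after step 3 (e3 pop() → empty): stack <>
after step 4 (e4 push(24)): stack <24>
after step 5 (e5 push(9)): stack <24,9>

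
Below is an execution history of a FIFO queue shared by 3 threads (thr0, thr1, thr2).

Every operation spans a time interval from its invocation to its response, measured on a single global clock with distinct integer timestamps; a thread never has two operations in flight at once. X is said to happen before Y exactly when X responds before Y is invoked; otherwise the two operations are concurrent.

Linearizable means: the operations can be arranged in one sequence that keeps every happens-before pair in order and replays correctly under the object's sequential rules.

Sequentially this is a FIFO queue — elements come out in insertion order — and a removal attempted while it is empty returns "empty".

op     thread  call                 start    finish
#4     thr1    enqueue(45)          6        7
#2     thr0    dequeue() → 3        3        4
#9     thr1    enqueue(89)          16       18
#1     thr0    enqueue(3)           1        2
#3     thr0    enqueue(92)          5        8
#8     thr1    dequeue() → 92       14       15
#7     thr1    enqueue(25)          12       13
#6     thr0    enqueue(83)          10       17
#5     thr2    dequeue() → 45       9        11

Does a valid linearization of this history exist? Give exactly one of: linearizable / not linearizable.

linearizable

witness order: #1, #2, #4, #3, #5, #6, #7, #8, #9
1. #1 enqueue(3), leaving queue <3>
2. #2 dequeue() → 3, leaving queue <>
3. #4 enqueue(45), leaving queue <45>
4. #3 enqueue(92), leaving queue <45,92>
5. #5 dequeue() → 45, leaving queue <92>
6. #6 enqueue(83), leaving queue <92,83>
7. #7 enqueue(25), leaving queue <92,83,25>
8. #8 dequeue() → 92, leaving queue <83,25>
9. #9 enqueue(89), leaving queue <83,25,89>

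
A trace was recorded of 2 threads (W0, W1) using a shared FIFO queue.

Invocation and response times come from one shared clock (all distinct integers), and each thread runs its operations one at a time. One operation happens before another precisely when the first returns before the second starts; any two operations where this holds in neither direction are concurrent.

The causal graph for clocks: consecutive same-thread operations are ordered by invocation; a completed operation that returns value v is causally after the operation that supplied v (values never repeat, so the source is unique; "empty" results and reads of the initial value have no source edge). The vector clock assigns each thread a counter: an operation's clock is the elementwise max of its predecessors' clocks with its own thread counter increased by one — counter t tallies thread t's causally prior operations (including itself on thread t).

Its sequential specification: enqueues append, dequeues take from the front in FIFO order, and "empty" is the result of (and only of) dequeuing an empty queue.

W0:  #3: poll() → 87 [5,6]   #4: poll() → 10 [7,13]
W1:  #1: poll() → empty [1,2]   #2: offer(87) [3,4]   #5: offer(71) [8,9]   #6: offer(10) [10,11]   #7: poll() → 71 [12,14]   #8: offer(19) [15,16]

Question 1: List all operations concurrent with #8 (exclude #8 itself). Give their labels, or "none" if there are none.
Answer: none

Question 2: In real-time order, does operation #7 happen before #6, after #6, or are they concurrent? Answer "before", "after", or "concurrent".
Answer: after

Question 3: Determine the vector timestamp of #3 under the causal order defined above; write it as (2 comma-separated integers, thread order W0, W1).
Answer: (1, 2)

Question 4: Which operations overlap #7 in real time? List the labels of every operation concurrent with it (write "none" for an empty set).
Answer: #4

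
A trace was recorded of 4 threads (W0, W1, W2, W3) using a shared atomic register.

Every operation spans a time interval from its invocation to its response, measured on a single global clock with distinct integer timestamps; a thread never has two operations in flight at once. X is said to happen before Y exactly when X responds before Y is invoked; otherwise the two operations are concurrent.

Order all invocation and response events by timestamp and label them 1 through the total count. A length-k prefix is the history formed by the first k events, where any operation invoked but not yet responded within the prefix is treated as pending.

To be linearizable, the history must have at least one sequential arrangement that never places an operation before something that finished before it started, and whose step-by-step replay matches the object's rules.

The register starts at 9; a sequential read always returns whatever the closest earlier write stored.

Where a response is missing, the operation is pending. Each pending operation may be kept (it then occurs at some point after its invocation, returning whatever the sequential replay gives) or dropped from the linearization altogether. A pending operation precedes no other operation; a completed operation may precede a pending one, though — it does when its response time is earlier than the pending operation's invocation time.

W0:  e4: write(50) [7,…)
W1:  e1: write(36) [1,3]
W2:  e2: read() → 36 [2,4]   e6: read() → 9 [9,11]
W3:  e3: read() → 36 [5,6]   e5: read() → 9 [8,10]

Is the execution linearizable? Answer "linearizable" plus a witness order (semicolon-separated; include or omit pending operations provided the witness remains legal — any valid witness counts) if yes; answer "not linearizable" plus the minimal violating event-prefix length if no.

already the first 10 events (up to e5's response at time 10) admit no linearization; the first 9 still do
real-time-consistent orders of the 4 completed operations: 2 — all fail the atomic register replay
no escape via the 2 pending operations (e4, e6): every completion choice fails
for example e1, e2, e3, e5 (pending dropped) fails at step 4: e5 read() → 9 is not legal there
for example e2, e1, e3, e5 (pending dropped) fails at step 1: e2 read() → 36 is not legal there

not linearizable — minimal violating prefix: 10 events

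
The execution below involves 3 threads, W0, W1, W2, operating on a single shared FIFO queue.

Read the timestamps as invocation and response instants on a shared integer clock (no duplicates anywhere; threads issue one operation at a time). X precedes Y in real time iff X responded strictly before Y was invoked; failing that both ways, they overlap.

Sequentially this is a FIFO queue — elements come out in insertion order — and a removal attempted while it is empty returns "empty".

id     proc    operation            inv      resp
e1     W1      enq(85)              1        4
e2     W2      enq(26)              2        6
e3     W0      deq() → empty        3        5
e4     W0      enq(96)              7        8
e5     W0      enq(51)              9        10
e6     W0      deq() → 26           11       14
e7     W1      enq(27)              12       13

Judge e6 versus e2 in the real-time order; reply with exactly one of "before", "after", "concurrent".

after

e6 spans [11,14], e2 spans [2,6]
resp(e2)=6 < inv(e6)=11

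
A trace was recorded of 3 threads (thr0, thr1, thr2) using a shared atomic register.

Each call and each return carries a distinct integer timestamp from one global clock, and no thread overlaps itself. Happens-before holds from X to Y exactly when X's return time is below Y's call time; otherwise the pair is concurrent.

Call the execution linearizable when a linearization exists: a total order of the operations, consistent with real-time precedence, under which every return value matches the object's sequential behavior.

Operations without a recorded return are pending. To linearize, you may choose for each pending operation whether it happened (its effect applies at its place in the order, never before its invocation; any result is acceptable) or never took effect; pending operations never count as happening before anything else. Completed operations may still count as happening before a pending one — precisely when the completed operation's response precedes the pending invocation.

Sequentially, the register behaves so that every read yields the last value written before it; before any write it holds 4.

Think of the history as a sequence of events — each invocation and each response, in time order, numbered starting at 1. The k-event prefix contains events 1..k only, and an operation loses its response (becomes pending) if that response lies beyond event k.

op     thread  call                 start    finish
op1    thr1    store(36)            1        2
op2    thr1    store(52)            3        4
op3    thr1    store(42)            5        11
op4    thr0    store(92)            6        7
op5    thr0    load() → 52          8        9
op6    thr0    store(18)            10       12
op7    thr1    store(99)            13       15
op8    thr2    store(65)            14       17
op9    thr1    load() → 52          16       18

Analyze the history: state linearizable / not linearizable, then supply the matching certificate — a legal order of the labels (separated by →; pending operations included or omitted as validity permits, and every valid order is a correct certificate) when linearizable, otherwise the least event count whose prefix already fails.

not linearizable — minimal violating prefix: 9 events

cut after 8 events: linearizable; cut after 9 events (op5 responds, time 9): not linearizable
the completed operations (4 total) allow one real-time order; the atomic register replay rejects it
no completion choice of the 1 pending operation (op3) rescues it — every subset was tried
for example op1, op2, op4, op5 (pending dropped) fails at step 4: op5 load() → 52 is not legal there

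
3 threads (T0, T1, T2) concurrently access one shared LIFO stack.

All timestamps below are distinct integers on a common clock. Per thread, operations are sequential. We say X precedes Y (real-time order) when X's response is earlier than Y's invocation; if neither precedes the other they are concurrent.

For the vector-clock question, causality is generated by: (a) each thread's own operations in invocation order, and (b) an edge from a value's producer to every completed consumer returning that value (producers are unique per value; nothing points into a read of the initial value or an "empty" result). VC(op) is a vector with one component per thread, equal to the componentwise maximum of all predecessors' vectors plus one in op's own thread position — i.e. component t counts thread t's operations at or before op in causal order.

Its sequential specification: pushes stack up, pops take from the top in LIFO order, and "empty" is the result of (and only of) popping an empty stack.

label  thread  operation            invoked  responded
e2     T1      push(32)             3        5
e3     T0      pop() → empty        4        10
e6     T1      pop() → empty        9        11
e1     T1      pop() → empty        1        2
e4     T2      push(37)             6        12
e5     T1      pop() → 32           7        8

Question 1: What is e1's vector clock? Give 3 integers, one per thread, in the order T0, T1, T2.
(0, 1, 0)

invoked at 6, e4 has no predecessors; its own T2 bump gives (0, 0, 1)
invoked at 1, e1 has no predecessors; its own T1 bump gives (0, 1, 0)
invoked at 4, e3 has no predecessors; its own T0 bump gives (1, 0, 0)
e2 (invocation 3): componentwise max over VC(e1)=(0, 1, 0), +1 at T1, giving (0, 2, 0)
e5 (invocation 7): componentwise max over VC(e2)=(0, 2, 0), +1 at T1, giving (0, 3, 0)
e6 (invocation 9): componentwise max over VC(e5)=(0, 3, 0), +1 at T1, giving (0, 4, 0)
target: VC(e1) = (0, 1, 0)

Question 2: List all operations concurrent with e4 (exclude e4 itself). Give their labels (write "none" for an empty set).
e3, e5, e6

concurrent with e4 ([6,12]): every op whose interval crosses 6..12
e1 [1,2]: before
e2 [3,5]: before
e3 [4,10]: concurrent
e5 [7,8]: concurrent
e6 [9,11]: concurrent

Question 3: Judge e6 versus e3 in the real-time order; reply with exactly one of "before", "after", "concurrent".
concurrent

e6 spans [9,11], e3 spans [4,10]
the intervals overlap in both directions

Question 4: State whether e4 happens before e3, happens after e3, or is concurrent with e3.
concurrent

e4 spans [6,12], e3 spans [4,10]
the intervals overlap in both directions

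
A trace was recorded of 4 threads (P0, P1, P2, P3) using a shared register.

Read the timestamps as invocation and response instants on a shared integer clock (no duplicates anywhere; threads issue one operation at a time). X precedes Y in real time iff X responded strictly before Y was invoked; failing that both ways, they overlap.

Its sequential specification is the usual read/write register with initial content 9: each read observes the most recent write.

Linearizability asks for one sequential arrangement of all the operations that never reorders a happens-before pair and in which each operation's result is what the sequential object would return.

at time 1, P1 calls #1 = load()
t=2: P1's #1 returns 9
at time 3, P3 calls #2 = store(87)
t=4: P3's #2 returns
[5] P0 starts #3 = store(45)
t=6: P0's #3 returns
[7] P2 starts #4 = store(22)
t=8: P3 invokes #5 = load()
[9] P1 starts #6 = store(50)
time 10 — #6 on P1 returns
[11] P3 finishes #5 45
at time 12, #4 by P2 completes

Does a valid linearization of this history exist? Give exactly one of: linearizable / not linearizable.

linearizable

a witness: #1, #2, #3, #5, #4, #6
after step 1 (#1 load() → 9): value 9
after step 2 (#2 store(87)): value 87
after step 3 (#3 store(45)): value 45
after step 4 (#5 load() → 45): value 45
after step 5 (#4 store(22)): value 22
after step 6 (#6 store(50)): value 50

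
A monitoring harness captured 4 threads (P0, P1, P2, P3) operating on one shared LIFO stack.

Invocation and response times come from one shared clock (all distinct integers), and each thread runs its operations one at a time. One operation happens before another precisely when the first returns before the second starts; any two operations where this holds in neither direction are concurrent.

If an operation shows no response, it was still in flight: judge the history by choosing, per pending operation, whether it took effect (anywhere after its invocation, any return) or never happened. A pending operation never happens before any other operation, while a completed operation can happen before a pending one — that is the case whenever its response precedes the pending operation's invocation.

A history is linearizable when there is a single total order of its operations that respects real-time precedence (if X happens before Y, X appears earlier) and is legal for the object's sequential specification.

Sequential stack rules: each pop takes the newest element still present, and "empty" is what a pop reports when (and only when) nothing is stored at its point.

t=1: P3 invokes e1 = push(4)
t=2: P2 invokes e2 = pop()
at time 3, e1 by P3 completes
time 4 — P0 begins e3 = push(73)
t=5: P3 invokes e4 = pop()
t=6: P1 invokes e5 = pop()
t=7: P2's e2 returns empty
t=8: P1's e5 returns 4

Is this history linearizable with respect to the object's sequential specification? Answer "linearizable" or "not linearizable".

a witness: e1, e3, e4, e5, e2
1. e1 push(4), leaving stack <4>
2. e3 push(73) (pending, included), leaving stack <4,73>
3. e4 pop() (pending, included), leaving stack <4>
4. e5 pop() → 4, leaving stack <>
5. e2 pop() → empty, leaving stack <>

linearizable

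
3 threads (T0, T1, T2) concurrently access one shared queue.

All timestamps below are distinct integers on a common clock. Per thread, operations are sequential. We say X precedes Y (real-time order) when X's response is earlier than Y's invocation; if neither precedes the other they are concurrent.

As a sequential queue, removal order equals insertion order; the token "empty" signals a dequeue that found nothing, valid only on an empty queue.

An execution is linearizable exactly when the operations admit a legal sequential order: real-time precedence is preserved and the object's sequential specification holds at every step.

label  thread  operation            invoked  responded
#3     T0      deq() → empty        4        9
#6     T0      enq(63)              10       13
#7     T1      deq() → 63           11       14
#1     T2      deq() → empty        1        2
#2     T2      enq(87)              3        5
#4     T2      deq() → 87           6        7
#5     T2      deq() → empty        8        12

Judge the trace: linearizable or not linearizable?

linearizable

one valid linearization: #1, #2, #4, #3, #5, #6, #7
after step 1 (#1 deq() → empty): queue <>
after step 2 (#2 enq(87)): queue <87>
after step 3 (#4 deq() → 87): queue <>
after step 4 (#3 deq() → empty): queue <>
after step 5 (#5 deq() → empty): queue <>
after step 6 (#6 enq(63)): queue <63>
after step 7 (#7 deq() → 63): queue <>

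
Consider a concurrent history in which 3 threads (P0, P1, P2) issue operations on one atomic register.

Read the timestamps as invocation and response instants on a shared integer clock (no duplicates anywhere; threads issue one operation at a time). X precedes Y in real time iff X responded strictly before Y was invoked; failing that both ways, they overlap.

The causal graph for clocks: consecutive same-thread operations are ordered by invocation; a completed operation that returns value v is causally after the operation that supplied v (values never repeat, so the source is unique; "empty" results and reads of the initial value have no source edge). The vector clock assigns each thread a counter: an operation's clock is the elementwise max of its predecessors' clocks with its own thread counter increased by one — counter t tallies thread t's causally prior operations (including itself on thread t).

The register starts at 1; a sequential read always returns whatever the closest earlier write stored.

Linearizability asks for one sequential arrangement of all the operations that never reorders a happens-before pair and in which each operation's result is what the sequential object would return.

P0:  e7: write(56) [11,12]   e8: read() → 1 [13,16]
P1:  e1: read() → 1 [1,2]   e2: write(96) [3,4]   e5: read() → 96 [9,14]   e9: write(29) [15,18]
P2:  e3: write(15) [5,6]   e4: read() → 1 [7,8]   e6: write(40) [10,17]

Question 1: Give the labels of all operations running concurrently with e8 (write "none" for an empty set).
Answer: e5, e6, e9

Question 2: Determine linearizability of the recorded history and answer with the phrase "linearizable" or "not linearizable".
the violation lands at event 8, e4's response at time 8: events 1..7 linearize, events 1..8 do not
exhaustive check: the 4 completed atomic register ops admit one real-time order; illegal
one such order, e1, e2, e3, e4, breaks at step 4 where e4 read() → 1 is illegal

not linearizable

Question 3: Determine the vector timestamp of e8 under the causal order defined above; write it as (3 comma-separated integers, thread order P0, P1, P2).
Answer: (2, 0, 0)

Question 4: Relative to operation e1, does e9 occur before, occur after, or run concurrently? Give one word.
Answer: after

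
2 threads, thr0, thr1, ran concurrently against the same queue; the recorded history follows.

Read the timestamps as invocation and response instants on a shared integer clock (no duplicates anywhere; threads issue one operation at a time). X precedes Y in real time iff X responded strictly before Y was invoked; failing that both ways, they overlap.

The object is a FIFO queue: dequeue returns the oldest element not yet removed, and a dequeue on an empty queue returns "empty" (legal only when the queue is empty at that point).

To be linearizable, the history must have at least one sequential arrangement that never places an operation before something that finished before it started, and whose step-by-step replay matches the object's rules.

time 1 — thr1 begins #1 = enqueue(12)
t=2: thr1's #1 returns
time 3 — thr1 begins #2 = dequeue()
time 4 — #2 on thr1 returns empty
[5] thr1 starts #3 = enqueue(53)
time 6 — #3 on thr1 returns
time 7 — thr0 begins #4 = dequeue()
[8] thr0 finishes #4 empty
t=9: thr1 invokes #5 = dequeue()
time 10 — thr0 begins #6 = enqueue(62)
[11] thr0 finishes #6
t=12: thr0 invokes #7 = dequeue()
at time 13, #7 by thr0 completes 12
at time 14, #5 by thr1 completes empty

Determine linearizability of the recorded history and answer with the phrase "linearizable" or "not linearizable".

not linearizable

prefix check: 1..3 passes, 1..4 fails once #2's time-4 response joins
one real-time candidate order over the 2 completed operations — the queue replay rejects it
one such order, #1, #2, breaks at step 2 where #2 dequeue() → empty is illegal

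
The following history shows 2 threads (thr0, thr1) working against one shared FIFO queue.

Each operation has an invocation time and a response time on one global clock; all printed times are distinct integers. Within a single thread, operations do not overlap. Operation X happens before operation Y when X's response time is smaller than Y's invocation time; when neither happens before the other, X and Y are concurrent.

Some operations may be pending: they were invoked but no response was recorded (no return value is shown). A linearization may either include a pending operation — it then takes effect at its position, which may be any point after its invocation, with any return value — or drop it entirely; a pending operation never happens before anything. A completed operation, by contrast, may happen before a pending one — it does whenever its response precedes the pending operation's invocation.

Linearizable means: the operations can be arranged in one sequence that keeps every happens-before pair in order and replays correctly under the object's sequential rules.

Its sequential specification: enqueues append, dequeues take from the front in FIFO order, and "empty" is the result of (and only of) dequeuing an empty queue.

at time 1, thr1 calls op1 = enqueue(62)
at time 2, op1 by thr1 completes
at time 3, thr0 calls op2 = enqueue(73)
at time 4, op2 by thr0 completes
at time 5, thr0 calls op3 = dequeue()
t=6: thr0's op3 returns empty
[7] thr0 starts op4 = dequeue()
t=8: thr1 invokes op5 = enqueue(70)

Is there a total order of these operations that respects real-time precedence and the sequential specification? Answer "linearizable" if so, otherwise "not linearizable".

prefix check: 1..5 passes, 1..6 fails once op3's time-6 response joins
exhaustive check: the 3 completed FIFO queue ops admit one real-time order; illegal
for example op1, op2, op3 fails at step 3: op3 dequeue() → empty is not legal there

not linearizable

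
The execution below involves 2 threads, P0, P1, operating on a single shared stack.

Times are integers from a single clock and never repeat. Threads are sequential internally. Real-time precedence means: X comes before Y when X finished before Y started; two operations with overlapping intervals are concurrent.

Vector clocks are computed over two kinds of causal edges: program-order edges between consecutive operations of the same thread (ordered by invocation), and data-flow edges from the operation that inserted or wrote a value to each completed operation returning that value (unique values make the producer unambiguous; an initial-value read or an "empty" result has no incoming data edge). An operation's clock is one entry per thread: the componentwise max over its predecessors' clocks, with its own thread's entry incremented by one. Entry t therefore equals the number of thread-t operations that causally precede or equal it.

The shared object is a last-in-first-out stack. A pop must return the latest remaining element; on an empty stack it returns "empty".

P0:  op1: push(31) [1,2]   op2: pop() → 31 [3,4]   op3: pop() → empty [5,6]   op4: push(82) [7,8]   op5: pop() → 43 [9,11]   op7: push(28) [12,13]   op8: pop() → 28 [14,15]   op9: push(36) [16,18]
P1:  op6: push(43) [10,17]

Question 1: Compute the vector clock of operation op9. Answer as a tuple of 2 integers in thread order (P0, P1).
Answer: (8, 1)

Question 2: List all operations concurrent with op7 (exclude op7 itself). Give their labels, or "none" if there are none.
Answer: op6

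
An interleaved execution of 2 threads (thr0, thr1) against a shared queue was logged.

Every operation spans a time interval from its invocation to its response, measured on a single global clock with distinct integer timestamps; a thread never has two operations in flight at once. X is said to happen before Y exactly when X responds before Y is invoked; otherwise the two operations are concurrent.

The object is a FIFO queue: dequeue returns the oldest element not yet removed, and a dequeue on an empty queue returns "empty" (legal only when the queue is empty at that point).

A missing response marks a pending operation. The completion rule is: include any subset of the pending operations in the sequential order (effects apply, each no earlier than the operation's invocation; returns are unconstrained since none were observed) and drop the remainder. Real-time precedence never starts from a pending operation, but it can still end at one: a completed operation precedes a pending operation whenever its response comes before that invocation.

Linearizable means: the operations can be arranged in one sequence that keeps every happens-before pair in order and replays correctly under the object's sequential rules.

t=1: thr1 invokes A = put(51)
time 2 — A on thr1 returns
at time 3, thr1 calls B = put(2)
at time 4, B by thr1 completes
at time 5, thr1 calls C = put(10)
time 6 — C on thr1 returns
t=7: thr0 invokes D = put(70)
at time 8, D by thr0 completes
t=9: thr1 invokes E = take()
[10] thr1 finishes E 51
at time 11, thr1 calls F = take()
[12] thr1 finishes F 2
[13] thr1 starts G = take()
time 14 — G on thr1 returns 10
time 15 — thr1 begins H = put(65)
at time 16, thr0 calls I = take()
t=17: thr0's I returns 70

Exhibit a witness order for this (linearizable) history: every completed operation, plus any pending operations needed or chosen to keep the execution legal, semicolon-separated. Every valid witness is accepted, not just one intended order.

A; B; C; D; E; F; G; H; I

step 1: A put(51) — queue <51>
step 2: B put(2) — queue <51,2>
step 3: C put(10) — queue <51,2,10>
step 4: D put(70) — queue <51,2,10,70>
step 5: E take() → 51 — queue <2,10,70>
step 6: F take() → 2 — queue <10,70>
step 7: G take() → 10 — queue <70>
step 8: H put(65) (pending, included) — queue <70,65>
step 9: I take() → 70 — queue <65>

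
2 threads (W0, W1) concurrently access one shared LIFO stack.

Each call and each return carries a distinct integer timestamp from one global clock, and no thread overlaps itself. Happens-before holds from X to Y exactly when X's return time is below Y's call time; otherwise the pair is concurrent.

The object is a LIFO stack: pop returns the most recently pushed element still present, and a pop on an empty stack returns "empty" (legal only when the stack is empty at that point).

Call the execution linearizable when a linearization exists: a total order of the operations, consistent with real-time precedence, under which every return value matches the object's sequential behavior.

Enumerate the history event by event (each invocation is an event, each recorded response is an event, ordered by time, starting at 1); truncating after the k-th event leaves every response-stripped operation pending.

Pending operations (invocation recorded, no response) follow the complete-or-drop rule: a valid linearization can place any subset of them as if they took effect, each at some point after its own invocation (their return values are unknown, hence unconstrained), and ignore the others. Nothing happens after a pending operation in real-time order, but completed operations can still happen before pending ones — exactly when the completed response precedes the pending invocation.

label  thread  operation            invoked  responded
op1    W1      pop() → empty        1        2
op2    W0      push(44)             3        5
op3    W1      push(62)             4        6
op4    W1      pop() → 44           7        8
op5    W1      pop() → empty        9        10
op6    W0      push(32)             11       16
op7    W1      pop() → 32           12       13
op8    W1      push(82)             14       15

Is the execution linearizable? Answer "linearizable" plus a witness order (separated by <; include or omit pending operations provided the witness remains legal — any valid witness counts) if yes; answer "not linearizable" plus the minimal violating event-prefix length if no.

not linearizable — minimal violating prefix: 10 events

cut after 9 events: linearizable; cut after 10 events (op5 responds, time 10): not linearizable
the 5 completed operations admit 2 real-time orders; each fails the LIFO stack replay
e.g. op1, op2, op3, op4, op5: illegal at step 4, since op4 pop() → 44 cannot apply there
e.g. op1, op3, op2, op4, op5: illegal at step 5, since op5 pop() → empty cannot apply there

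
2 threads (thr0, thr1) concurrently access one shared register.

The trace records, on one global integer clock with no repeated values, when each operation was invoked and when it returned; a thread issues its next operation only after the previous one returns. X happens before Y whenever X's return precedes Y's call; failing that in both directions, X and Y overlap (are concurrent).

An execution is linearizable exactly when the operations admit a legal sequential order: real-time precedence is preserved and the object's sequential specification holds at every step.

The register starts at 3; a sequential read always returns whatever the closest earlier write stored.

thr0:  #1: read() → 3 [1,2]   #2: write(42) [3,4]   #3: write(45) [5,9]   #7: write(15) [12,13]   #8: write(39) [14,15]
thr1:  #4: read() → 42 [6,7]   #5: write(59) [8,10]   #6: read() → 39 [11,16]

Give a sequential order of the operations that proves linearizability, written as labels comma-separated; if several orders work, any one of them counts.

#1, #2, #4, #3, #5, #7, #8, #6

step 1: #1 read() → 3 — value 3
step 2: #2 write(42) — value 42
step 3: #4 read() → 42 — value 42
step 4: #3 write(45) — value 45
step 5: #5 write(59) — value 59
step 6: #7 write(15) — value 15
step 7: #8 write(39) — value 39
step 8: #6 read() → 39 — value 39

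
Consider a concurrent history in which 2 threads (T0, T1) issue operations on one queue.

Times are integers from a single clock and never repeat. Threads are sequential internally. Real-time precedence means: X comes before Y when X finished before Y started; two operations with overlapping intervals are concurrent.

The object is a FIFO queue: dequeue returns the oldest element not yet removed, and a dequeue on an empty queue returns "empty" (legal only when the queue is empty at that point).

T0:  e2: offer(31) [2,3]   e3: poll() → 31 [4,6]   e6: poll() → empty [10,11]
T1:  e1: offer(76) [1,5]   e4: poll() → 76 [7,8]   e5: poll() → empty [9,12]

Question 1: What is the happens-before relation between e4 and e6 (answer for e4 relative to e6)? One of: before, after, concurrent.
e4 spans [7,8], e6 spans [10,11]
resp(e4)=8 < inv(e6)=10

before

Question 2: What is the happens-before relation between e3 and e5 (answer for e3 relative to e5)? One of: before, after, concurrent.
e3 spans [4,6], e5 spans [9,12]
resp(e3)=6 < inv(e5)=9

before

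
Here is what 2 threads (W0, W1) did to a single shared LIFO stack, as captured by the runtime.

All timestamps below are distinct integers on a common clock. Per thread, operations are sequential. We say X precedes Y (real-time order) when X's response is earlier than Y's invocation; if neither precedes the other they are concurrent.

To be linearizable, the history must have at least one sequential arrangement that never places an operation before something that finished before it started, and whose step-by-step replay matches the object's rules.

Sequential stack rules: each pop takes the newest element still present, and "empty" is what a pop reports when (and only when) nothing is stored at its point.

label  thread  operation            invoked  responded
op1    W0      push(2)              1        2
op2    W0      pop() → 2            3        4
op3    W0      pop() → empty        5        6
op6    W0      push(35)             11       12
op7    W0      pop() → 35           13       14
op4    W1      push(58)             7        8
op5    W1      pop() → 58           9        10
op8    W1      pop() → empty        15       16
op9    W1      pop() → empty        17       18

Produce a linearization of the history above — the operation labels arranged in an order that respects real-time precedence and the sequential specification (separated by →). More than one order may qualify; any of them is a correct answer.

op1 → op2 → op3 → op4 → op5 → op6 → op7 → op8 → op9

after step 1 (op1 push(2)): stack <2>
after step 2 (op2 pop() → 2): stack <>
after step 3 (op3 pop() → empty): stack <>
after step 4 (op4 push(58)): stack <58>
after step 5 (op5 pop() → 58): stack <>
after step 6 (op6 push(35)): stack <35>
after step 7 (op7 pop() → 35): stack <>
after step 8 (op8 pop() → empty): stack <>
after step 9 (op9 pop() → empty): stack <>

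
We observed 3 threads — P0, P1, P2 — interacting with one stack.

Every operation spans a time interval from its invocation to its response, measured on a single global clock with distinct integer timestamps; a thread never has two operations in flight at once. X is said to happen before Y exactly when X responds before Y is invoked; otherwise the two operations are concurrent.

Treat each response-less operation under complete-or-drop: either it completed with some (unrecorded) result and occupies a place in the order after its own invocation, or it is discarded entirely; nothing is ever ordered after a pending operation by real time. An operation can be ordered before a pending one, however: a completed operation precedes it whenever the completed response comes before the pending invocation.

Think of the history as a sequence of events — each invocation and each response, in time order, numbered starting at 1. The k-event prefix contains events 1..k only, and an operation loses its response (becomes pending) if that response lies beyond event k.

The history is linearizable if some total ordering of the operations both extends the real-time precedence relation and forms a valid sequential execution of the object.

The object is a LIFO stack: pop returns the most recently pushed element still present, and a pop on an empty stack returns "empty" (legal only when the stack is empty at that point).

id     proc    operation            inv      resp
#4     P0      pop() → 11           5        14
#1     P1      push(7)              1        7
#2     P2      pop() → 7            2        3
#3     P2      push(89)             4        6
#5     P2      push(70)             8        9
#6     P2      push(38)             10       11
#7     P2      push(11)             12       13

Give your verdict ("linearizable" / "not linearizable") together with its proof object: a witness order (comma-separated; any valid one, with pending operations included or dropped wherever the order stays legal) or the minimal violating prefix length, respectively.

1. #1 push(7), leaving stack <7>
2. #2 pop() → 7, leaving stack <>
3. #3 push(89), leaving stack <89>
4. #5 push(70), leaving stack <89,70>
5. #6 push(38), leaving stack <89,70,38>
6. #7 push(11), leaving stack <89,70,38,11>
7. #4 pop() → 11, leaving stack <89,70,38>

linearizable — witness: #1, #2, #3, #5, #6, #7, #4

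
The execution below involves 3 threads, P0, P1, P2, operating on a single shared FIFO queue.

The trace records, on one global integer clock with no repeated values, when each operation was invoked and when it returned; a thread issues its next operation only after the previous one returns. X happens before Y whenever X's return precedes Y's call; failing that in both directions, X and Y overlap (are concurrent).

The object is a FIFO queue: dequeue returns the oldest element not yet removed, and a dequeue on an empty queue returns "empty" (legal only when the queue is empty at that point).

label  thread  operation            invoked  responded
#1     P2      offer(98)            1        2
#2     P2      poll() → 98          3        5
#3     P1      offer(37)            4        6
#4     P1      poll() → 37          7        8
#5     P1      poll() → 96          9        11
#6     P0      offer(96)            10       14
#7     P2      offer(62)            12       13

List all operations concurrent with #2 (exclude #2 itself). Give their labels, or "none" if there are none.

overlap test against #2 [3,5]: concurrent iff the interval meets 3..5
#1 [1,2]: before
#3 [4,6]: concurrent
#4 [7,8]: after
#5 [9,11]: after
#6 [10,14]: after
#7 [12,13]: after

#3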